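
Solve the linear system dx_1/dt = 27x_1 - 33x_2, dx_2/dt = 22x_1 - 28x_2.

x_1(t) = -3C_1e^(5t) + C_2e^(-6t), x_2(t) = -2C_1e^(5t) + C_2e^(-6t)

Coefficient matrix A = [[27, -33], [22, -28]].
Characteristic polynomial det(A - λI) = λ^2 + λ - 30 = 0.
Eigenvalues λ = 5, -6.
For λ=5: (A-λI) row 1 is [22, -33], so an eigenvector is (-3, -2).
For λ=-6: (A-λI) row 1 is [33, -33], so an eigenvector is (1, 1).
General solution: C_1e^(5t)(-3,-2) + C_2e^(-6t)(1,1).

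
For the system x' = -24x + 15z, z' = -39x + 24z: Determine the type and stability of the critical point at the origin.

center

A = [[-24,15],[-39,24]]; det(A-λI) = λ^2 + 9.
λ = 0 ± 3i: zero real part.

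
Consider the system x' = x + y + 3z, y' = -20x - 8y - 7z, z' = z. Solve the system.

x(t) = -C_1e^(-3t) - C_2e^(-4t) + C_3e^(t), y(t) = 4C_1e^(-3t) + 5C_2e^(-4t) - 3C_3e^(t), z(t) = C_3e^(t)

Coefficient matrix A = [[1, 1, 3], [-20, -8, -7], [0, 0, 1]].
det(A - λI) = 0 gives eigenvalues λ = -3, -4, 1.
For λ=-3: eigenvector (-1,4,0).
For λ=-4: eigenvector (-1,5,0).
For λ=1: eigenvector (1,-3,1).
General solution: C_1e^(-3t)(-1,4,0) + C_2e^(-4t)(-1,5,0) + C_3e^(t)(1,-3,1).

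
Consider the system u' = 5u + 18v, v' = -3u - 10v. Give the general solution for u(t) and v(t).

u(t) = -2C_1e^(-4t) - 3C_2e^(-t), v(t) = C_1e^(-4t) + C_2e^(-t)

Coefficient matrix A = [[5, 18], [-3, -10]].
Characteristic polynomial det(A - λI) = λ^2 + 5λ + 4 = 0.
Eigenvalues λ = -4, -1.
For λ=-4: (A-λI) row 1 is [9, 18], so an eigenvector is (-2, 1).
For λ=-1: (A-λI) row 1 is [6, 18], so an eigenvector is (-3, 1).
General solution: C_1e^(-4t)(-2,1) + C_2e^(-t)(-3,1).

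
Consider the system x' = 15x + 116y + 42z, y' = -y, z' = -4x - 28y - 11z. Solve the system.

x(t) = 7K_1e^(3t) - 2K_2e^(-t) - 3K_3e^(t), y(t) = K_2e^(-t), z(t) = -2K_1e^(3t) - 2K_2e^(-t) + K_3e^(t)

Coefficient matrix A = [[15, 116, 42], [0, -1, 0], [-4, -28, -11]].
det(A - λI) = 0 gives eigenvalues λ = 3, -1, 1.
For λ=3: eigenvector (7,0,-2).
For λ=-1: eigenvector (-2,1,-2).
For λ=1: eigenvector (-3,0,1).
General solution: K_1e^(3t)(7,0,-2) + K_2e^(-t)(-2,1,-2) + K_3e^(t)(-3,0,1).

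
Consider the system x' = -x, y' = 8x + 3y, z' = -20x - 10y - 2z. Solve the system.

Coefficient matrix A = [[-1, 0, 0], [8, 3, 0], [-20, -10, -2]].
det(A - λI) = 0 gives eigenvalues λ = 3, -1, -2.
For λ=3: eigenvector (0,1,-2).
For λ=-1: eigenvector (1,-2,0).
For λ=-2: eigenvector (0,0,1).
General solution: C_1e^(3t)(0,1,-2) + C_2e^(-t)(1,-2,0) + C_3e^(-2t)(0,0,1).

x(t) = C_2e^(-t), y(t) = C_1e^(3t) - 2C_2e^(-t), z(t) = -2C_1e^(3t) + C_3e^(-2t)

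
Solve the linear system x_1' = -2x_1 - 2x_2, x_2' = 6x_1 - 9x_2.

x_1(t) = 2c_1e^(-5t) + c_2e^(-6t), x_2(t) = 3c_1e^(-5t) + 2c_2e^(-6t)

Coefficient matrix A = [[-2, -2], [6, -9]].
Characteristic polynomial det(A - λI) = λ^2 + 11λ + 30 = 0.
Eigenvalues λ = -5, -6.
For λ=-5: (A-λI) row 1 is [3, -2], so an eigenvector is (2, 3).
For λ=-6: (A-λI) row 1 is [4, -2], so an eigenvector is (1, 2).
General solution: c_1e^(-5t)(2,3) + c_2e^(-6t)(1,2).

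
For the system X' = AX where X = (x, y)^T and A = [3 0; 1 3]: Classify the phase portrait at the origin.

A = [[3,0],[1,3]]; det(A-λI) = λ^2 - 6λ + 9.
repeated λ = 3 with a single eigenvector.

unstable improper node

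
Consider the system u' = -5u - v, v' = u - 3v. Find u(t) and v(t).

Coefficient matrix A = [[-5, -1], [1, -3]].
Characteristic polynomial det(A - λI) = λ^2 + 8λ + 16 = 0.
Single eigenvalue λ = -4 with algebraic multiplicity 2.
Eigenvector v = (1,-1); generalized eigenvector w with (A-λI)w=v is (2,-3).
General solution: e^(-4t)[C_1·v + C_2·(t·v + w)].

u(t) = C_1e^(-4t) + C_2te^(-4t) + 2C_2e^(-4t), v(t) = -C_1e^(-4t) - C_2te^(-4t) - 3C_2e^(-4t)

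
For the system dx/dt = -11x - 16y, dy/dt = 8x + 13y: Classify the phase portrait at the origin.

A = [[-11,-16],[8,13]]; det(A-λI) = λ^2 - 2λ - 15.
λ = 5, -3: opposite signs.

saddle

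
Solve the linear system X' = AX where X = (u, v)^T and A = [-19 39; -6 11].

Coefficient matrix A = [[-19, 39], [-6, 11]].
Characteristic polynomial det(A - λI) = λ^2 + 8λ + 25 = 0.
Eigenvalues λ = -4 ± 3i (complex conjugate pair).
For λ=-4+3i: an eigenvector is (3,1) - i(-2,-1) = (3 + 2i, 1 + i).
A real fundamental pair from Re and Im of e^((-4+3i)t)v: X_1 = e^(-4t)(cos(3t)·(3,1) + sin(3t)·(-2,-1)), X_2 = e^(-4t)(sin(3t)·(3,1) - cos(3t)·(-2,-1)).
General solution: C_1X_1 + C_2X_2.

u(t) = -2C_1e^(-4t)sin(3t) + 3C_1e^(-4t)cos(3t) + 3C_2e^(-4t)sin(3t) + 2C_2e^(-4t)cos(3t), v(t) = -C_1e^(-4t)sin(3t) + C_1e^(-4t)cos(3t) + C_2e^(-4t)sin(3t) + C_2e^(-4t)cos(3t)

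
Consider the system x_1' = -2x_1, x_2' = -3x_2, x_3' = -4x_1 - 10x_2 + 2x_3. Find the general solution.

x_1(t) = K_3e^(-2t), x_2(t) = K_2e^(-3t), x_3(t) = K_1e^(2t) + 2K_2e^(-3t) + K_3e^(-2t)

Coefficient matrix A = [[-2, 0, 0], [0, -3, 0], [-4, -10, 2]].
det(A - λI) = 0 gives eigenvalues λ = 2, -3, -2.
For λ=2: eigenvector (0,0,1).
For λ=-3: eigenvector (0,1,2).
For λ=-2: eigenvector (1,0,1).
General solution: K_1e^(2t)(0,0,1) + K_2e^(-3t)(0,1,2) + K_3e^(-2t)(1,0,1).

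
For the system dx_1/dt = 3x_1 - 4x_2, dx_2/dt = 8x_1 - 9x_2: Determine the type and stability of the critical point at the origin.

stable node

A = [[3,-4],[8,-9]]; det(A-λI) = λ^2 + 6λ + 5.
λ = -1, -5: both negative.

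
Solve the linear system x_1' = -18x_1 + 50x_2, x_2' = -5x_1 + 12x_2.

Coefficient matrix A = [[-18, 50], [-5, 12]].
Characteristic polynomial det(A - λI) = λ^2 + 6λ + 34 = 0.
Eigenvalues λ = -3 ± 5i (complex conjugate pair).
For λ=-3+5i: an eigenvector is (3,1) - i(1,0) = (3 - i, 1).
A real fundamental pair from Re and Im of e^((-3+5i)t)v: X_1 = e^(-3t)(cos(5t)·(3,1) + sin(5t)·(1,0)), X_2 = e^(-3t)(sin(5t)·(3,1) - cos(5t)·(1,0)).
General solution: c_1X_1 + c_2X_2.

x_1(t) = c_1e^(-3t)sin(5t) + 3c_1e^(-3t)cos(5t) + 3c_2e^(-3t)sin(5t) - c_2e^(-3t)cos(5t), x_2(t) = c_1e^(-3t)cos(5t) + c_2e^(-3t)sin(5t)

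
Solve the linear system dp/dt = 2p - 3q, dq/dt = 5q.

Coefficient matrix A = [[2, -3], [0, 5]].
Characteristic polynomial det(A - λI) = λ^2 - 7λ + 10 = 0.
Eigenvalues λ = 5, 2.
For λ=5: (A-λI) row 1 is [-3, -3], so an eigenvector is (-1, 1).
For λ=2: (A-λI) row 1 is [0, -3], so an eigenvector is (-1, 0).
General solution: C_1e^(5t)(-1,1) + C_2e^(2t)(-1,0).

p(t) = -C_1e^(5t) - C_2e^(2t), q(t) = C_1e^(5t)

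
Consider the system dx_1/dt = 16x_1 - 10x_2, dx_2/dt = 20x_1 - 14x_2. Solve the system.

x_1(t) = -K_1e^(-4t) - K_2e^(6t), x_2(t) = -2K_1e^(-4t) - K_2e^(6t)

Coefficient matrix A = [[16, -10], [20, -14]].
Characteristic polynomial det(A - λI) = λ^2 - 2λ - 24 = 0.
Eigenvalues λ = -4, 6.
For λ=-4: (A-λI) row 1 is [20, -10], so an eigenvector is (-1, -2).
For λ=6: (A-λI) row 1 is [10, -10], so an eigenvector is (-1, -1).
General solution: K_1e^(-4t)(-1,-2) + K_2e^(6t)(-1,-1).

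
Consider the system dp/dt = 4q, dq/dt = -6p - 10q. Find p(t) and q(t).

p(t) = -2C_1e^(-6t) - C_2e^(-4t), q(t) = 3C_1e^(-6t) + C_2e^(-4t)

Coefficient matrix A = [[0, 4], [-6, -10]].
Characteristic polynomial det(A - λI) = λ^2 + 10λ + 24 = 0.
Eigenvalues λ = -6, -4.
For λ=-6: (A-λI) row 1 is [6, 4], so an eigenvector is (-2, 3).
For λ=-4: (A-λI) row 1 is [4, 4], so an eigenvector is (-1, 1).
General solution: C_1e^(-6t)(-2,3) + C_2e^(-4t)(-1,1).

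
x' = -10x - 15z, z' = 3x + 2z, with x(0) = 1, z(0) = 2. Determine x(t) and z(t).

Coefficient matrix A = [[-10, -15], [3, 2]].
Characteristic polynomial det(A - λI) = λ^2 + 8λ + 25 = 0.
Eigenvalues λ = -4 ± 3i (complex conjugate pair).
For λ=-4+3i: an eigenvector is (-2,1) - i(-1,0) = (-2 + i, 1).
A real fundamental pair from Re and Im of e^((-4+3i)t)v: X_1 = e^(-4t)(cos(3t)·(-2,1) + sin(3t)·(-1,0)), X_2 = e^(-4t)(sin(3t)·(-2,1) - cos(3t)·(-1,0)).
General solution: c_1X_1 + c_2X_2.
Applying x(0)=1, z(0)=2 gives c_1=2, c_2=5.

x(t) = -12e^(-4t)sin(3t) + e^(-4t)cos(3t), z(t) = 5e^(-4t)sin(3t) + 2e^(-4t)cos(3t)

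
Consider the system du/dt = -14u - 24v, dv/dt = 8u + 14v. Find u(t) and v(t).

u(t) = -2K_1e^(-2t) + 3K_2e^(2t), v(t) = K_1e^(-2t) - 2K_2e^(2t)

Coefficient matrix A = [[-14, -24], [8, 14]].
Characteristic polynomial det(A - λI) = λ^2 - 4 = 0.
Eigenvalues λ = -2, 2.
For λ=-2: (A-λI) row 1 is [-12, -24], so an eigenvector is (-2, 1).
For λ=2: (A-λI) row 1 is [-16, -24], so an eigenvector is (3, -2).
General solution: K_1e^(-2t)(-2,1) + K_2e^(2t)(3,-2).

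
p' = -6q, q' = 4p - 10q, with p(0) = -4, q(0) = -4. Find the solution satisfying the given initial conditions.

Coefficient matrix A = [[0, -6], [4, -10]].
Characteristic polynomial det(A - λI) = λ^2 + 10λ + 24 = 0.
Eigenvalues λ = -6, -4.
For λ=-6: (A-λI) row 1 is [6, -6], so an eigenvector is (-1, -1).
For λ=-4: (A-λI) row 1 is [4, -6], so an eigenvector is (-3, -2).
General solution: c_1e^(-6t)(-1,-1) + c_2e^(-4t)(-3,-2).
Applying p(0)=-4, q(0)=-4 gives c_1=4, c_2=0.

p(t) = -4e^(-6t), q(t) = -4e^(-6t)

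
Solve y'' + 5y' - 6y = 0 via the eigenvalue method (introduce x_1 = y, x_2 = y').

y(t) = K_1e^(t) + K_2e^(-6t)

Let x_1 = y, x_2 = y'. Then x_1' = x_2 and x_2' = 6x_1 - 5x_2.
A = [[0,1],[6,-5]]; det(A-λI) = λ^2 + 5λ - 6.
Eigenvalues λ = 1, -6 with eigenvectors (1,1), (1,-6).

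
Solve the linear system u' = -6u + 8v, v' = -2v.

Coefficient matrix A = [[-6, 8], [0, -2]].
Characteristic polynomial det(A - λI) = λ^2 + 8λ + 12 = 0.
Eigenvalues λ = -2, -6.
For λ=-2: (A-λI) row 1 is [-4, 8], so an eigenvector is (2, 1).
For λ=-6: (A-λI) row 1 is [0, 8], so an eigenvector is (-1, 0).
General solution: K_1e^(-2t)(2,1) + K_2e^(-6t)(-1,0).

u(t) = 2K_1e^(-2t) - K_2e^(-6t), v(t) = K_1e^(-2t)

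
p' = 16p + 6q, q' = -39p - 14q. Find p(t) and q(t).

Coefficient matrix A = [[16, 6], [-39, -14]].
Characteristic polynomial det(A - λI) = λ^2 - 2λ + 10 = 0.
Eigenvalues λ = 1 ± 3i (complex conjugate pair).
For λ=1+3i: an eigenvector is (-1,3) - i(1,-2) = (-1 - i, 3 + 2i).
A real fundamental pair from Re and Im of e^((1+3i)t)v: X_1 = e^(t)(cos(3t)·(-1,3) + sin(3t)·(1,-2)), X_2 = e^(t)(sin(3t)·(-1,3) - cos(3t)·(1,-2)).
General solution: c_1X_1 + c_2X_2.

p(t) = c_1e^(t)sin(3t) - c_1e^(t)cos(3t) - c_2e^(t)sin(3t) - c_2e^(t)cos(3t), q(t) = -2c_1e^(t)sin(3t) + 3c_1e^(t)cos(3t) + 3c_2e^(t)sin(3t) + 2c_2e^(t)cos(3t)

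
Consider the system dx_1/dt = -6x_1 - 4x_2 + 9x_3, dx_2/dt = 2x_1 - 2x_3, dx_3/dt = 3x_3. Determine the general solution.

x_1(t) = -C_1e^(-2t) + 2C_2e^(-4t) + C_3e^(3t), x_2(t) = C_1e^(-2t) - C_2e^(-4t), x_3(t) = C_3e^(3t)

Coefficient matrix A = [[-6, -4, 9], [2, 0, -2], [0, 0, 3]].
det(A - λI) = 0 gives eigenvalues λ = -2, -4, 3.
For λ=-2: eigenvector (-1,1,0).
For λ=-4: eigenvector (2,-1,0).
For λ=3: eigenvector (1,0,1).
General solution: C_1e^(-2t)(-1,1,0) + C_2e^(-4t)(2,-1,0) + C_3e^(3t)(1,0,1).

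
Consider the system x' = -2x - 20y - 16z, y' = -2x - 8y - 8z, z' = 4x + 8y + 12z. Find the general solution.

x(t) = 3K_1e^(2t) + 2K_2e^(-4t) - 2K_3e^(4t), y(t) = K_1e^(2t) + K_2e^(-4t) - K_3e^(4t), z(t) = -2K_1e^(2t) - K_2e^(-4t) + 2K_3e^(4t)

Coefficient matrix A = [[-2, -20, -16], [-2, -8, -8], [4, 8, 12]].
det(A - λI) = 0 gives eigenvalues λ = 2, -4, 4.
For λ=2: eigenvector (3,1,-2).
For λ=-4: eigenvector (2,1,-1).
For λ=4: eigenvector (-2,-1,2).
General solution: K_1e^(2t)(3,1,-2) + K_2e^(-4t)(2,1,-1) + K_3e^(4t)(-2,-1,2).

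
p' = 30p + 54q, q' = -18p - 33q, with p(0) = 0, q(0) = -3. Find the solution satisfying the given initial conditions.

p(t) = -18e^(3t) + 18e^(-6t), q(t) = 9e^(3t) - 12e^(-6t)

Coefficient matrix A = [[30, 54], [-18, -33]].
Characteristic polynomial det(A - λI) = λ^2 + 3λ - 18 = 0.
Eigenvalues λ = 3, -6.
For λ=3: (A-λI) row 1 is [27, 54], so an eigenvector is (-2, 1).
For λ=-6: (A-λI) row 1 is [36, 54], so an eigenvector is (3, -2).
General solution: K_1e^(3t)(-2,1) + K_2e^(-6t)(3,-2).
Applying p(0)=0, q(0)=-3 gives K_1=9, K_2=6.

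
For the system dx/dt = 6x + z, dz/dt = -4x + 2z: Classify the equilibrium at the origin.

unstable improper node

A = [[6,1],[-4,2]]; det(A-λI) = λ^2 - 8λ + 16.
repeated λ = 4 with a single eigenvector.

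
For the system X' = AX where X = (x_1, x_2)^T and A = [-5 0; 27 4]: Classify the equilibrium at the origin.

A = [[-5,0],[27,4]]; det(A-λI) = λ^2 + λ - 20.
λ = -5, 4: opposite signs.

saddle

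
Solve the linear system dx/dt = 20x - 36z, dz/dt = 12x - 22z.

Coefficient matrix A = [[20, -36], [12, -22]].
Characteristic polynomial det(A - λI) = λ^2 + 2λ - 8 = 0.
Eigenvalues λ = 2, -4.
For λ=2: (A-λI) row 1 is [18, -36], so an eigenvector is (2, 1).
For λ=-4: (A-λI) row 1 is [24, -36], so an eigenvector is (-3, -2).
General solution: C_1e^(2t)(2,1) + C_2e^(-4t)(-3,-2).

x(t) = 2C_1e^(2t) - 3C_2e^(-4t), z(t) = C_1e^(2t) - 2C_2e^(-4t)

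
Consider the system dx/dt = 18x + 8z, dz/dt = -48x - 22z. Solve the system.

x(t) = c_1e^(-6t) - c_2e^(2t), z(t) = -3c_1e^(-6t) + 2c_2e^(2t)

Coefficient matrix A = [[18, 8], [-48, -22]].
Characteristic polynomial det(A - λI) = λ^2 + 4λ - 12 = 0.
Eigenvalues λ = -6, 2.
For λ=-6: (A-λI) row 1 is [24, 8], so an eigenvector is (1, -3).
For λ=2: (A-λI) row 1 is [16, 8], so an eigenvector is (-1, 2).
General solution: c_1e^(-6t)(1,-3) + c_2e^(2t)(-1,2).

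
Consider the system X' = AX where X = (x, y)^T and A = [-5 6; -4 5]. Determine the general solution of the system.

Coefficient matrix A = [[-5, 6], [-4, 5]].
Characteristic polynomial det(A - λI) = λ^2 - 1 = 0.
Eigenvalues λ = 1, -1.
For λ=1: (A-λI) row 1 is [-6, 6], so an eigenvector is (-1, -1).
For λ=-1: (A-λI) row 1 is [-4, 6], so an eigenvector is (3, 2).
General solution: C_1e^(t)(-1,-1) + C_2e^(-t)(3,2).

x(t) = -C_1e^(t) + 3C_2e^(-t), y(t) = -C_1e^(t) + 2C_2e^(-t)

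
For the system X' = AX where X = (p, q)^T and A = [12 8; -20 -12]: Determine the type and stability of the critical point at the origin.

center

A = [[12,8],[-20,-12]]; det(A-λI) = λ^2 + 16.
λ = 0 ± 4i: zero real part.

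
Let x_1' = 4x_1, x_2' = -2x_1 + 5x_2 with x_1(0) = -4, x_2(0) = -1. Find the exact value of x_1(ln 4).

-1024

A = [[4,0],[-2,5]]; eigenvalues λ = 4, 5.
Eigenvectors: (-1,-2) for λ=4, (0,1) for λ=5.
From the initial condition, c_1 = 4, c_2 = 7.
x_1(ln 4) = (4)(4^4)(-1) + (7)(4^5)(0) = -1024.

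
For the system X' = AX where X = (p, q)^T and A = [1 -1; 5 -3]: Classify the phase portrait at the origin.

A = [[1,-1],[5,-3]]; det(A-λI) = λ^2 + 2λ + 2.
λ = -1 ± i: negative real part.

stable spiral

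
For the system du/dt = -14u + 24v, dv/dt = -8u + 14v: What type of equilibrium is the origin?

saddle

A = [[-14,24],[-8,14]]; det(A-λI) = λ^2 - 4.
λ = 2, -2: opposite signs.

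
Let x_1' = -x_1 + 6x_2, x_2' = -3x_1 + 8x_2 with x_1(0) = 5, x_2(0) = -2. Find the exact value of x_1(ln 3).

A = [[-1,6],[-3,8]]; eigenvalues λ = 2, 5.
Eigenvectors: (-2,-1) for λ=2, (1,1) for λ=5.
From the initial condition, c_1 = -7, c_2 = -9.
x_1(ln 3) = (-7)(3^2)(-2) + (-9)(3^5)(1) = -2061.

-2061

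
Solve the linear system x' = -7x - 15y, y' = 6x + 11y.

x(t) = -2C_1e^(2t)sin(3t) - C_1e^(2t)cos(3t) - C_2e^(2t)sin(3t) + 2C_2e^(2t)cos(3t), y(t) = C_1e^(2t)sin(3t) + C_1e^(2t)cos(3t) + C_2e^(2t)sin(3t) - C_2e^(2t)cos(3t)

Coefficient matrix A = [[-7, -15], [6, 11]].
Characteristic polynomial det(A - λI) = λ^2 - 4λ + 13 = 0.
Eigenvalues λ = 2 ± 3i (complex conjugate pair).
For λ=2+3i: an eigenvector is (-1,1) - i(-2,1) = (-1 + 2i, 1 - i).
A real fundamental pair from Re and Im of e^((2+3i)t)v: X_1 = e^(2t)(cos(3t)·(-1,1) + sin(3t)·(-2,1)), X_2 = e^(2t)(sin(3t)·(-1,1) - cos(3t)·(-2,1)).
General solution: C_1X_1 + C_2X_2.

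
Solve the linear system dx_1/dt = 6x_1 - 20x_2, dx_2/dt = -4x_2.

x_1(t) = -K_1e^(6t) - 2K_2e^(-4t), x_2(t) = -K_2e^(-4t)

Coefficient matrix A = [[6, -20], [0, -4]].
Characteristic polynomial det(A - λI) = λ^2 - 2λ - 24 = 0.
Eigenvalues λ = 6, -4.
For λ=6: (A-λI) row 1 is [0, -20], so an eigenvector is (-1, 0).
For λ=-4: (A-λI) row 1 is [10, -20], so an eigenvector is (-2, -1).
General solution: K_1e^(6t)(-1,0) + K_2e^(-4t)(-2,-1).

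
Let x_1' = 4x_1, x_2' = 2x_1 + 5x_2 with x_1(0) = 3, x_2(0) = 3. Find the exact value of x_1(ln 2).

48

A = [[4,0],[2,5]]; eigenvalues λ = 5, 4.
Eigenvectors: (0,-1) for λ=5, (1,-2) for λ=4.
From the initial condition, c_1 = -9, c_2 = 3.
x_1(ln 2) = (-9)(2^5)(0) + (3)(2^4)(1) = 48.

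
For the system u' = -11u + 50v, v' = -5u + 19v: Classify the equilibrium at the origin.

A = [[-11,50],[-5,19]]; det(A-λI) = λ^2 - 8λ + 41.
λ = 4 ± 5i: positive real part.

unstable spiral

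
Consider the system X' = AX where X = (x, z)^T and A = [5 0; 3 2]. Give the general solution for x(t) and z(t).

Coefficient matrix A = [[5, 0], [3, 2]].
Characteristic polynomial det(A - λI) = λ^2 - 7λ + 10 = 0.
Eigenvalues λ = 5, 2.
For λ=5: (A-λI) row 2 is [3, -3], so an eigenvector is (1, 1).
For λ=2: (A-λI) row 1 is [3, 0], so an eigenvector is (0, -1).
General solution: K_1e^(5t)(1,1) + K_2e^(2t)(0,-1).

x(t) = K_1e^(5t), z(t) = K_1e^(5t) - K_2e^(2t)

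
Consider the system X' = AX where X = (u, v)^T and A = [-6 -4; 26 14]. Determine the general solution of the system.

u(t) = -C_1e^(4t)sin(2t) + C_1e^(4t)cos(2t) + C_2e^(4t)sin(2t) + C_2e^(4t)cos(2t), v(t) = 3C_1e^(4t)sin(2t) - 2C_1e^(4t)cos(2t) - 2C_2e^(4t)sin(2t) - 3C_2e^(4t)cos(2t)

Coefficient matrix A = [[-6, -4], [26, 14]].
Characteristic polynomial det(A - λI) = λ^2 - 8λ + 20 = 0.
Eigenvalues λ = 4 ± 2i (complex conjugate pair).
For λ=4+2i: an eigenvector is (1,-2) - i(-1,3) = (1 + i, -2 - 3i).
A real fundamental pair from Re and Im of e^((4+2i)t)v: X_1 = e^(4t)(cos(2t)·(1,-2) + sin(2t)·(-1,3)), X_2 = e^(4t)(sin(2t)·(1,-2) - cos(2t)·(-1,3)).
General solution: C_1X_1 + C_2X_2.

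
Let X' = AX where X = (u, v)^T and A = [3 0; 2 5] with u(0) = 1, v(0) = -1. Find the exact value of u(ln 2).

8

A = [[3,0],[2,5]]; eigenvalues λ = 3, 5.
Eigenvectors: (-1,1) for λ=3, (0,1) for λ=5.
From the initial condition, c_1 = -1, c_2 = 0.
u(ln 2) = (-1)(2^3)(-1) + (0)(2^5)(0) = 8.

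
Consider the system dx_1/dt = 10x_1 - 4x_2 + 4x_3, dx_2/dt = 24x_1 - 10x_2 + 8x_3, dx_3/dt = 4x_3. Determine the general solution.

x_1(t) = C_1e^(2t) + C_2e^(-2t) + 2C_3e^(4t), x_2(t) = 2C_1e^(2t) + 3C_2e^(-2t) + 4C_3e^(4t), x_3(t) = C_3e^(4t)

Coefficient matrix A = [[10, -4, 4], [24, -10, 8], [0, 0, 4]].
det(A - λI) = 0 gives eigenvalues λ = 2, -2, 4.
For λ=2: eigenvector (1,2,0).
For λ=-2: eigenvector (1,3,0).
For λ=4: eigenvector (2,4,1).
General solution: C_1e^(2t)(1,2,0) + C_2e^(-2t)(1,3,0) + C_3e^(4t)(2,4,1).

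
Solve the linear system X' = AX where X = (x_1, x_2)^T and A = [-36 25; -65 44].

x_1(t) = -2c_1e^(4t)sin(5t) - c_1e^(4t)cos(5t) - c_2e^(4t)sin(5t) + 2c_2e^(4t)cos(5t), x_2(t) = -3c_1e^(4t)sin(5t) - 2c_1e^(4t)cos(5t) - 2c_2e^(4t)sin(5t) + 3c_2e^(4t)cos(5t)

Coefficient matrix A = [[-36, 25], [-65, 44]].
Characteristic polynomial det(A - λI) = λ^2 - 8λ + 41 = 0.
Eigenvalues λ = 4 ± 5i (complex conjugate pair).
For λ=4+5i: an eigenvector is (-1,-2) - i(-2,-3) = (-1 + 2i, -2 + 3i).
A real fundamental pair from Re and Im of e^((4+5i)t)v: X_1 = e^(4t)(cos(5t)·(-1,-2) + sin(5t)·(-2,-3)), X_2 = e^(4t)(sin(5t)·(-1,-2) - cos(5t)·(-2,-3)).
General solution: c_1X_1 + c_2X_2.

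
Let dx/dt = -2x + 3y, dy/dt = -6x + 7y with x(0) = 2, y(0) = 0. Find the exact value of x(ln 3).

-150

A = [[-2,3],[-6,7]]; eigenvalues λ = 4, 1.
Eigenvectors: (-1,-2) for λ=4, (-1,-1) for λ=1.
From the initial condition, c_1 = 2, c_2 = -4.
x(ln 3) = (2)(3^4)(-1) + (-4)(3^1)(-1) = -150.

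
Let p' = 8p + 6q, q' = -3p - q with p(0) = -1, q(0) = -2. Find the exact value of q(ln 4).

2992

A = [[8,6],[-3,-1]]; eigenvalues λ = 2, 5.
Eigenvectors: (1,-1) for λ=2, (-2,1) for λ=5.
From the initial condition, c_1 = 5, c_2 = 3.
q(ln 4) = (5)(4^2)(-1) + (3)(4^5)(1) = 2992.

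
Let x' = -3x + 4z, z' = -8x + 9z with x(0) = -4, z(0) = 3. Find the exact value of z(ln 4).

A = [[-3,4],[-8,9]]; eigenvalues λ = 1, 5.
Eigenvectors: (1,1) for λ=1, (-1,-2) for λ=5.
From the initial condition, c_1 = -11, c_2 = -7.
z(ln 4) = (-11)(4^1)(1) + (-7)(4^5)(-2) = 14292.

14292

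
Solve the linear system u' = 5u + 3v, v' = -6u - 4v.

Coefficient matrix A = [[5, 3], [-6, -4]].
Characteristic polynomial det(A - λI) = λ^2 - λ - 2 = 0.
Eigenvalues λ = -1, 2.
For λ=-1: (A-λI) row 1 is [6, 3], so an eigenvector is (-1, 2).
For λ=2: (A-λI) row 1 is [3, 3], so an eigenvector is (1, -1).
General solution: c_1e^(-t)(-1,2) + c_2e^(2t)(1,-1).

u(t) = -c_1e^(-t) + c_2e^(2t), v(t) = 2c_1e^(-t) - c_2e^(2t)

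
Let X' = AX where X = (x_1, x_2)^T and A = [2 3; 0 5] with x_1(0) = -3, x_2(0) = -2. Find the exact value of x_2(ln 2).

A = [[2,3],[0,5]]; eigenvalues λ = 2, 5.
Eigenvectors: (1,0) for λ=2, (-1,-1) for λ=5.
From the initial condition, c_1 = -1, c_2 = 2.
x_2(ln 2) = (-1)(2^2)(0) + (2)(2^5)(-1) = -64.

-64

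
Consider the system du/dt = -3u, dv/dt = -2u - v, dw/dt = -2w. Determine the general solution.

Coefficient matrix A = [[-3, 0, 0], [-2, -1, 0], [0, 0, -2]].
det(A - λI) = 0 gives eigenvalues λ = -3, -1, -2.
For λ=-3: eigenvector (1,1,0).
For λ=-1: eigenvector (0,1,0).
For λ=-2: eigenvector (0,0,1).
General solution: K_1e^(-3t)(1,1,0) + K_2e^(-t)(0,1,0) + K_3e^(-2t)(0,0,1).

u(t) = K_1e^(-3t), v(t) = K_1e^(-3t) + K_2e^(-t), w(t) = K_3e^(-2t)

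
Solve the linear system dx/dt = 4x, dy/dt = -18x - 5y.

Coefficient matrix A = [[4, 0], [-18, -5]].
Characteristic polynomial det(A - λI) = λ^2 + λ - 20 = 0.
Eigenvalues λ = -5, 4.
For λ=-5: (A-λI) row 1 is [9, 0], so an eigenvector is (0, 1).
For λ=4: (A-λI) row 2 is [-18, -9], so an eigenvector is (1, -2).
General solution: K_1e^(-5t)(0,1) + K_2e^(4t)(1,-2).

x(t) = K_2e^(4t), y(t) = K_1e^(-5t) - 2K_2e^(4t)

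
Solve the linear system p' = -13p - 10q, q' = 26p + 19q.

Coefficient matrix A = [[-13, -10], [26, 19]].
Characteristic polynomial det(A - λI) = λ^2 - 6λ + 13 = 0.
Eigenvalues λ = 3 ± 2i (complex conjugate pair).
For λ=3+2i: an eigenvector is (1,-2) - i(2,-3) = (1 - 2i, -2 + 3i).
A real fundamental pair from Re and Im of e^((3+2i)t)v: X_1 = e^(3t)(cos(2t)·(1,-2) + sin(2t)·(2,-3)), X_2 = e^(3t)(sin(2t)·(1,-2) - cos(2t)·(2,-3)).
General solution: c_1X_1 + c_2X_2.

p(t) = 2c_1e^(3t)sin(2t) + c_1e^(3t)cos(2t) + c_2e^(3t)sin(2t) - 2c_2e^(3t)cos(2t), q(t) = -3c_1e^(3t)sin(2t) - 2c_1e^(3t)cos(2t) - 2c_2e^(3t)sin(2t) + 3c_2e^(3t)cos(2t)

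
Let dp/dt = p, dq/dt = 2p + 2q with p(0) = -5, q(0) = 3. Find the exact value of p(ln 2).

A = [[1,0],[2,2]]; eigenvalues λ = 1, 2.
Eigenvectors: (-1,2) for λ=1, (0,1) for λ=2.
From the initial condition, c_1 = 5, c_2 = -7.
p(ln 2) = (5)(2^1)(-1) + (-7)(2^2)(0) = -10.

-10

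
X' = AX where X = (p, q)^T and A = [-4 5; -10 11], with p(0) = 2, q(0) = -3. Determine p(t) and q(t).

Coefficient matrix A = [[-4, 5], [-10, 11]].
Characteristic polynomial det(A - λI) = λ^2 - 7λ + 6 = 0.
Eigenvalues λ = 6, 1.
For λ=6: (A-λI) row 1 is [-10, 5], so an eigenvector is (1, 2).
For λ=1: (A-λI) row 1 is [-5, 5], so an eigenvector is (1, 1).
General solution: C_1e^(6t)(1,2) + C_2e^(t)(1,1).
Applying p(0)=2, q(0)=-3 gives C_1=-5, C_2=7.

p(t) = -5e^(6t) + 7e^(t), q(t) = -10e^(6t) + 7e^(t)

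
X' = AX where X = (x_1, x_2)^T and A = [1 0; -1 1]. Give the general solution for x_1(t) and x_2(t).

Coefficient matrix A = [[1, 0], [-1, 1]].
Characteristic polynomial det(A - λI) = λ^2 - 2λ + 1 = 0.
Single eigenvalue λ = 1 with algebraic multiplicity 2.
Eigenvector v = (0,1); generalized eigenvector w with (A-λI)w=v is (-1,-2).
General solution: e^(t)[c_1·v + c_2·(t·v + w)].

x_1(t) = -c_2e^(t), x_2(t) = c_1e^(t) + c_2te^(t) - 2c_2e^(t)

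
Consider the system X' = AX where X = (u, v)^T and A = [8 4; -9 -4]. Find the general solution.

u(t) = 2K_1e^(2t) + 2K_2te^(2t) + K_2e^(2t), v(t) = -3K_1e^(2t) - 3K_2te^(2t) - K_2e^(2t)

Coefficient matrix A = [[8, 4], [-9, -4]].
Characteristic polynomial det(A - λI) = λ^2 - 4λ + 4 = 0.
Single eigenvalue λ = 2 with algebraic multiplicity 2.
Eigenvector v = (2,-3); generalized eigenvector w with (A-λI)w=v is (1,-1).
General solution: e^(2t)[K_1·v + K_2·(t·v + w)].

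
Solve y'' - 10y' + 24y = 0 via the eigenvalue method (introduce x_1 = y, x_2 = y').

y(t) = c_1e^(4t) + c_2e^(6t)

Let x_1 = y, x_2 = y'. Then x_1' = x_2 and x_2' = -24x_1 + 10x_2.
A = [[0,1],[-24,10]]; det(A-λI) = λ^2 - 10λ + 24.
Eigenvalues λ = 4, 6 with eigenvectors (1,4), (1,6).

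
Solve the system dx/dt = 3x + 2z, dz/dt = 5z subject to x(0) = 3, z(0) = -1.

x(t) = -e^(5t) + 4e^(3t), z(t) = -e^(5t)

Coefficient matrix A = [[3, 2], [0, 5]].
Characteristic polynomial det(A - λI) = λ^2 - 8λ + 15 = 0.
Eigenvalues λ = 3, 5.
For λ=3: (A-λI) row 1 is [0, 2], so an eigenvector is (-1, 0).
For λ=5: (A-λI) row 1 is [-2, 2], so an eigenvector is (1, 1).
General solution: c_1e^(3t)(-1,0) + c_2e^(5t)(1,1).
Applying x(0)=3, z(0)=-1 gives c_1=-4, c_2=-1.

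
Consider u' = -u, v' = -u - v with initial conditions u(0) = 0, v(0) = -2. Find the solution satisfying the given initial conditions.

u(t) = 0, v(t) = -2e^(-t)

Coefficient matrix A = [[-1, 0], [-1, -1]].
Characteristic polynomial det(A - λI) = λ^2 + 2λ + 1 = 0.
Single eigenvalue λ = -1 with algebraic multiplicity 2.
Eigenvector v = (0,-1); generalized eigenvector w with (A-λI)w=v is (1,0).
General solution: e^(-t)[c_1·v + c_2·(t·v + w)].
Applying u(0)=0, v(0)=-2 gives c_1=2, c_2=0.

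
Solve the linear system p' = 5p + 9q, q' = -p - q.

p(t) = -3c_1e^(2t) - 3c_2te^(2t) - c_2e^(2t), q(t) = c_1e^(2t) + c_2te^(2t)

Coefficient matrix A = [[5, 9], [-1, -1]].
Characteristic polynomial det(A - λI) = λ^2 - 4λ + 4 = 0.
Single eigenvalue λ = 2 with algebraic multiplicity 2.
Eigenvector v = (-3,1); generalized eigenvector w with (A-λI)w=v is (-1,0).
General solution: e^(2t)[c_1·v + c_2·(t·v + w)].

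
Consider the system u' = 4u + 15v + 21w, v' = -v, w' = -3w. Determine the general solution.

Coefficient matrix A = [[4, 15, 21], [0, -1, 0], [0, 0, -3]].
det(A - λI) = 0 gives eigenvalues λ = 4, -3, -1.
For λ=4: eigenvector (1,0,0).
For λ=-3: eigenvector (-3,0,1).
For λ=-1: eigenvector (-3,1,0).
General solution: C_1e^(4t)(1,0,0) + C_2e^(-3t)(-3,0,1) + C_3e^(-t)(-3,1,0).

u(t) = C_1e^(4t) - 3C_2e^(-3t) - 3C_3e^(-t), v(t) = C_3e^(-t), w(t) = C_2e^(-3t)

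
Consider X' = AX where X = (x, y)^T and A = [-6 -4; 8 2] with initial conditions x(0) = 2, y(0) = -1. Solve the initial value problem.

Coefficient matrix A = [[-6, -4], [8, 2]].
Characteristic polynomial det(A - λI) = λ^2 + 4λ + 20 = 0.
Eigenvalues λ = -2 ± 4i (complex conjugate pair).
For λ=-2+4i: an eigenvector is (-1,1) - i(0,-1) = (-1, 1 + i).
A real fundamental pair from Re and Im of e^((-2+4i)t)v: X_1 = e^(-2t)(cos(4t)·(-1,1) + sin(4t)·(0,-1)), X_2 = e^(-2t)(sin(4t)·(-1,1) - cos(4t)·(0,-1)).
General solution: K_1X_1 + K_2X_2.
Applying x(0)=2, y(0)=-1 gives K_1=-2, K_2=1.

x(t) = -e^(-2t)sin(4t) + 2e^(-2t)cos(4t), y(t) = 3e^(-2t)sin(4t) - e^(-2t)cos(4t)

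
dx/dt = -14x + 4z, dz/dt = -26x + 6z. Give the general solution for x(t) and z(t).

x(t) = K_1e^(-4t)sin(2t) - K_1e^(-4t)cos(2t) - K_2e^(-4t)sin(2t) - K_2e^(-4t)cos(2t), z(t) = 3K_1e^(-4t)sin(2t) - 2K_1e^(-4t)cos(2t) - 2K_2e^(-4t)sin(2t) - 3K_2e^(-4t)cos(2t)

Coefficient matrix A = [[-14, 4], [-26, 6]].
Characteristic polynomial det(A - λI) = λ^2 + 8λ + 20 = 0.
Eigenvalues λ = -4 ± 2i (complex conjugate pair).
For λ=-4+2i: an eigenvector is (-1,-2) - i(1,3) = (-1 - i, -2 - 3i).
A real fundamental pair from Re and Im of e^((-4+2i)t)v: X_1 = e^(-4t)(cos(2t)·(-1,-2) + sin(2t)·(1,3)), X_2 = e^(-4t)(sin(2t)·(-1,-2) - cos(2t)·(1,3)).
General solution: K_1X_1 + K_2X_2.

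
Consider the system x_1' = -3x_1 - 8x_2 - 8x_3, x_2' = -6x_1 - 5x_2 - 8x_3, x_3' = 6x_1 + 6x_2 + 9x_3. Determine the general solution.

Coefficient matrix A = [[-3, -8, -8], [-6, -5, -8], [6, 6, 9]].
det(A - λI) = 0 gives eigenvalues λ = 3, -3, 1.
For λ=3: eigenvector (0,1,-1).
For λ=-3: eigenvector (1,1,-1).
For λ=1: eigenvector (-2,-2,3).
General solution: c_1e^(3t)(0,1,-1) + c_2e^(-3t)(1,1,-1) + c_3e^(t)(-2,-2,3).

x_1(t) = c_2e^(-3t) - 2c_3e^(t), x_2(t) = c_1e^(3t) + c_2e^(-3t) - 2c_3e^(t), x_3(t) = -c_1e^(3t) - c_2e^(-3t) + 3c_3e^(t)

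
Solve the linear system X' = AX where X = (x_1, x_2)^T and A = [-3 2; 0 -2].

x_1(t) = K_1e^(-3t) + 2K_2e^(-2t), x_2(t) = K_2e^(-2t)

Coefficient matrix A = [[-3, 2], [0, -2]].
Characteristic polynomial det(A - λI) = λ^2 + 5λ + 6 = 0.
Eigenvalues λ = -3, -2.
For λ=-3: (A-λI) row 1 is [0, 2], so an eigenvector is (1, 0).
For λ=-2: (A-λI) row 1 is [-1, 2], so an eigenvector is (2, 1).
General solution: K_1e^(-3t)(1,0) + K_2e^(-2t)(2,1).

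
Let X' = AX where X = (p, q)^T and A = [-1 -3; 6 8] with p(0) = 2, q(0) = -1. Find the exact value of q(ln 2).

52

A = [[-1,-3],[6,8]]; eigenvalues λ = 5, 2.
Eigenvectors: (1,-2) for λ=5, (1,-1) for λ=2.
From the initial condition, c_1 = -1, c_2 = 3.
q(ln 2) = (-1)(2^5)(-2) + (3)(2^2)(-1) = 52.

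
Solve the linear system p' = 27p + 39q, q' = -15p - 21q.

Coefficient matrix A = [[27, 39], [-15, -21]].
Characteristic polynomial det(A - λI) = λ^2 - 6λ + 18 = 0.
Eigenvalues λ = 3 ± 3i (complex conjugate pair).
For λ=3+3i: an eigenvector is (-2,1) - i(-3,2) = (-2 + 3i, 1 - 2i).
A real fundamental pair from Re and Im of e^((3+3i)t)v: X_1 = e^(3t)(cos(3t)·(-2,1) + sin(3t)·(-3,2)), X_2 = e^(3t)(sin(3t)·(-2,1) - cos(3t)·(-3,2)).
General solution: K_1X_1 + K_2X_2.

p(t) = -3K_1e^(3t)sin(3t) - 2K_1e^(3t)cos(3t) - 2K_2e^(3t)sin(3t) + 3K_2e^(3t)cos(3t), q(t) = 2K_1e^(3t)sin(3t) + K_1e^(3t)cos(3t) + K_2e^(3t)sin(3t) - 2K_2e^(3t)cos(3t)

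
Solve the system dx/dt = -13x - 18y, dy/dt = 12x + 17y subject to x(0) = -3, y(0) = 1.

Coefficient matrix A = [[-13, -18], [12, 17]].
Characteristic polynomial det(A - λI) = λ^2 - 4λ - 5 = 0.
Eigenvalues λ = 5, -1.
For λ=5: (A-λI) row 1 is [-18, -18], so an eigenvector is (1, -1).
For λ=-1: (A-λI) row 1 is [-12, -18], so an eigenvector is (-3, 2).
General solution: C_1e^(5t)(1,-1) + C_2e^(-t)(-3,2).
Applying x(0)=-3, y(0)=1 gives C_1=3, C_2=2.

x(t) = 3e^(5t) - 6e^(-t), y(t) = -3e^(5t) + 4e^(-t)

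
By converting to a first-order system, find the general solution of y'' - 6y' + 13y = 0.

Let x_1 = y, x_2 = y'. Then x_1' = x_2 and x_2' = -13x_1 + 6x_2.
A = [[0,1],[-13,6]]; det(A-λI) = λ^2 - 6λ + 13.
Eigenvalues λ = 3 ± 2i.

y(t) = C_1e^(3t)cos(2t) + C_2e^(3t)sin(2t)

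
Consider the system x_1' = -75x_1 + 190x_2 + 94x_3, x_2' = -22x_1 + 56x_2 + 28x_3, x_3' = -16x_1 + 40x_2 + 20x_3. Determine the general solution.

Coefficient matrix A = [[-75, 190, 94], [-22, 56, 28], [-16, 40, 20]].
det(A - λI) = 0 gives eigenvalues λ = 4, -4, 1.
For λ=4: eigenvector (6,2,1).
For λ=-4: eigenvector (-4,-1,-1).
For λ=1: eigenvector (5,2,0).
General solution: c_1e^(4t)(6,2,1) + c_2e^(-4t)(-4,-1,-1) + c_3e^(t)(5,2,0).

x_1(t) = 6c_1e^(4t) - 4c_2e^(-4t) + 5c_3e^(t), x_2(t) = 2c_1e^(4t) - c_2e^(-4t) + 2c_3e^(t), x_3(t) = c_1e^(4t) - c_2e^(-4t)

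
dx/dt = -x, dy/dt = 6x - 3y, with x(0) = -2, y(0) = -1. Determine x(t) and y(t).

Coefficient matrix A = [[-1, 0], [6, -3]].
Characteristic polynomial det(A - λI) = λ^2 + 4λ + 3 = 0.
Eigenvalues λ = -1, -3.
For λ=-1: (A-λI) row 2 is [6, -2], so an eigenvector is (-1, -3).
For λ=-3: (A-λI) row 1 is [2, 0], so an eigenvector is (0, 1).
General solution: C_1e^(-t)(-1,-3) + C_2e^(-3t)(0,1).
Applying x(0)=-2, y(0)=-1 gives C_1=2, C_2=5.

x(t) = -2e^(-t), y(t) = -6e^(-t) + 5e^(-3t)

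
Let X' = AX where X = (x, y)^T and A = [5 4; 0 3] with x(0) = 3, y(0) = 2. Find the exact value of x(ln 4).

A = [[5,4],[0,3]]; eigenvalues λ = 3, 5.
Eigenvectors: (2,-1) for λ=3, (-1,0) for λ=5.
From the initial condition, c_1 = -2, c_2 = -7.
x(ln 4) = (-2)(4^3)(2) + (-7)(4^5)(-1) = 6912.

6912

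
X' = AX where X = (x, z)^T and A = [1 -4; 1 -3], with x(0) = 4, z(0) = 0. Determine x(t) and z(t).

Coefficient matrix A = [[1, -4], [1, -3]].
Characteristic polynomial det(A - λI) = λ^2 + 2λ + 1 = 0.
Single eigenvalue λ = -1 with algebraic multiplicity 2.
Eigenvector v = (-2,-1); generalized eigenvector w with (A-λI)w=v is (-3,-1).
General solution: e^(-t)[K_1·v + K_2·(t·v + w)].
Applying x(0)=4, z(0)=0 gives K_1=4, K_2=-4.

x(t) = 8te^(-t) + 4e^(-t), z(t) = 4te^(-t)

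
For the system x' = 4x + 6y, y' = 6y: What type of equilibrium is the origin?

unstable node

A = [[4,6],[0,6]]; det(A-λI) = λ^2 - 10λ + 24.
λ = 4, 6: both positive.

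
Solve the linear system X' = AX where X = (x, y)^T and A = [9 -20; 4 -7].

x(t) = -C_1e^(t)sin(4t) + 2C_1e^(t)cos(4t) + 2C_2e^(t)sin(4t) + C_2e^(t)cos(4t), y(t) = C_1e^(t)cos(4t) + C_2e^(t)sin(4t)

Coefficient matrix A = [[9, -20], [4, -7]].
Characteristic polynomial det(A - λI) = λ^2 - 2λ + 17 = 0.
Eigenvalues λ = 1 ± 4i (complex conjugate pair).
For λ=1+4i: an eigenvector is (2,1) - i(-1,0) = (2 + i, 1).
A real fundamental pair from Re and Im of e^((1+4i)t)v: X_1 = e^(t)(cos(4t)·(2,1) + sin(4t)·(-1,0)), X_2 = e^(t)(sin(4t)·(2,1) - cos(4t)·(-1,0)).
General solution: C_1X_1 + C_2X_2.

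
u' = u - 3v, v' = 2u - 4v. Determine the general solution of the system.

Coefficient matrix A = [[1, -3], [2, -4]].
Characteristic polynomial det(A - λI) = λ^2 + 3λ + 2 = 0.
Eigenvalues λ = -2, -1.
For λ=-2: (A-λI) row 1 is [3, -3], so an eigenvector is (1, 1).
For λ=-1: (A-λI) row 1 is [2, -3], so an eigenvector is (3, 2).
General solution: C_1e^(-2t)(1,1) + C_2e^(-t)(3,2).

u(t) = C_1e^(-2t) + 3C_2e^(-t), v(t) = C_1e^(-2t) + 2C_2e^(-t)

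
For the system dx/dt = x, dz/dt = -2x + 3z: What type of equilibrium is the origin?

A = [[1,0],[-2,3]]; det(A-λI) = λ^2 - 4λ + 3.
λ = 3, 1: both positive.

unstable node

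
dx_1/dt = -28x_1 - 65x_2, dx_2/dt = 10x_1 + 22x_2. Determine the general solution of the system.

x_1(t) = 2K_1e^(-3t)sin(5t) - 3K_1e^(-3t)cos(5t) - 3K_2e^(-3t)sin(5t) - 2K_2e^(-3t)cos(5t), x_2(t) = -K_1e^(-3t)sin(5t) + K_1e^(-3t)cos(5t) + K_2e^(-3t)sin(5t) + K_2e^(-3t)cos(5t)

Coefficient matrix A = [[-28, -65], [10, 22]].
Characteristic polynomial det(A - λI) = λ^2 + 6λ + 34 = 0.
Eigenvalues λ = -3 ± 5i (complex conjugate pair).
For λ=-3+5i: an eigenvector is (-3,1) - i(2,-1) = (-3 - 2i, 1 + i).
A real fundamental pair from Re and Im of e^((-3+5i)t)v: X_1 = e^(-3t)(cos(5t)·(-3,1) + sin(5t)·(2,-1)), X_2 = e^(-3t)(sin(5t)·(-3,1) - cos(5t)·(2,-1)).
General solution: K_1X_1 + K_2X_2.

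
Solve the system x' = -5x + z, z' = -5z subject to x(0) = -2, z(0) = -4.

Coefficient matrix A = [[-5, 1], [0, -5]].
Characteristic polynomial det(A - λI) = λ^2 + 10λ + 25 = 0.
Single eigenvalue λ = -5 with algebraic multiplicity 2.
Eigenvector v = (-1,0); generalized eigenvector w with (A-λI)w=v is (-3,-1).
General solution: e^(-5t)[C_1·v + C_2·(t·v + w)].
Applying x(0)=-2, z(0)=-4 gives C_1=-10, C_2=4.

x(t) = -4te^(-5t) - 2e^(-5t), z(t) = -4e^(-5t)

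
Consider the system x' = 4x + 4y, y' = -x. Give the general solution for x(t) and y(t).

Coefficient matrix A = [[4, 4], [-1, 0]].
Characteristic polynomial det(A - λI) = λ^2 - 4λ + 4 = 0.
Single eigenvalue λ = 2 with algebraic multiplicity 2.
Eigenvector v = (2,-1); generalized eigenvector w with (A-λI)w=v is (3,-1).
General solution: e^(2t)[C_1·v + C_2·(t·v + w)].

x(t) = 2C_1e^(2t) + 2C_2te^(2t) + 3C_2e^(2t), y(t) = -C_1e^(2t) - C_2te^(2t) - C_2e^(2t)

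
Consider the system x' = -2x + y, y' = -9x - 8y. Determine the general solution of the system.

Coefficient matrix A = [[-2, 1], [-9, -8]].
Characteristic polynomial det(A - λI) = λ^2 + 10λ + 25 = 0.
Single eigenvalue λ = -5 with algebraic multiplicity 2.
Eigenvector v = (-1,3); generalized eigenvector w with (A-λI)w=v is (0,-1).
General solution: e^(-5t)[K_1·v + K_2·(t·v + w)].

x(t) = -K_1e^(-5t) - K_2te^(-5t), y(t) = 3K_1e^(-5t) + 3K_2te^(-5t) - K_2e^(-5t)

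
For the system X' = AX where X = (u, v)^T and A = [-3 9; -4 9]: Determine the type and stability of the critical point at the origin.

unstable improper node

A = [[-3,9],[-4,9]]; det(A-λI) = λ^2 - 6λ + 9.
repeated λ = 3 with a single eigenvector.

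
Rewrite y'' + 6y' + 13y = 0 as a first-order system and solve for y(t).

Let x_1 = y, x_2 = y'. Then x_1' = x_2 and x_2' = -13x_1 - 6x_2.
A = [[0,1],[-13,-6]]; det(A-λI) = λ^2 + 6λ + 13.
Eigenvalues λ = -3 ± 2i.

y(t) = K_1e^(-3t)cos(2t) + K_2e^(-3t)sin(2t)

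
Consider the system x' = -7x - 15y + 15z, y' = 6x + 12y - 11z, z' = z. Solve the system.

Coefficient matrix A = [[-7, -15, 15], [6, 12, -11], [0, 0, 1]].
det(A - λI) = 0 gives eigenvalues λ = 1, 2, 3.
For λ=1: eigenvector (0,1,1).
For λ=2: eigenvector (-5,3,0).
For λ=3: eigenvector (-3,2,0).
General solution: C_1e^(t)(0,1,1) + C_2e^(2t)(-5,3,0) + C_3e^(3t)(-3,2,0).

x(t) = -5C_2e^(2t) - 3C_3e^(3t), y(t) = C_1e^(t) + 3C_2e^(2t) + 2C_3e^(3t), z(t) = C_1e^(t)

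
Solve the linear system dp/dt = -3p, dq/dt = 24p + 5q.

p(t) = -c_2e^(-3t), q(t) = -c_1e^(5t) + 3c_2e^(-3t)

Coefficient matrix A = [[-3, 0], [24, 5]].
Characteristic polynomial det(A - λI) = λ^2 - 2λ - 15 = 0.
Eigenvalues λ = 5, -3.
For λ=5: (A-λI) row 1 is [-8, 0], so an eigenvector is (0, -1).
For λ=-3: (A-λI) row 2 is [24, 8], so an eigenvector is (-1, 3).
General solution: c_1e^(5t)(0,-1) + c_2e^(-3t)(-1,3).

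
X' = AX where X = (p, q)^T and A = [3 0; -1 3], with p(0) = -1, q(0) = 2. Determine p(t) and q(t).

p(t) = -e^(3t), q(t) = te^(3t) + 2e^(3t)

Coefficient matrix A = [[3, 0], [-1, 3]].
Characteristic polynomial det(A - λI) = λ^2 - 6λ + 9 = 0.
Single eigenvalue λ = 3 with algebraic multiplicity 2.
Eigenvector v = (0,1); generalized eigenvector w with (A-λI)w=v is (-1,3).
General solution: e^(3t)[C_1·v + C_2·(t·v + w)].
Applying p(0)=-1, q(0)=2 gives C_1=-1, C_2=1.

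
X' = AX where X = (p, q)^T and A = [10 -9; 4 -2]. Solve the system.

Coefficient matrix A = [[10, -9], [4, -2]].
Characteristic polynomial det(A - λI) = λ^2 - 8λ + 16 = 0.
Single eigenvalue λ = 4 with algebraic multiplicity 2.
Eigenvector v = (3,2); generalized eigenvector w with (A-λI)w=v is (2,1).
General solution: e^(4t)[K_1·v + K_2·(t·v + w)].

p(t) = 3K_1e^(4t) + 3K_2te^(4t) + 2K_2e^(4t), q(t) = 2K_1e^(4t) + 2K_2te^(4t) + K_2e^(4t)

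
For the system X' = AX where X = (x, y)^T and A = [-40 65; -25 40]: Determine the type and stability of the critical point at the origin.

A = [[-40,65],[-25,40]]; det(A-λI) = λ^2 + 25.
λ = 0 ± 5i: zero real part.

center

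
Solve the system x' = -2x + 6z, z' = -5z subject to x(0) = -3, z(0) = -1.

Coefficient matrix A = [[-2, 6], [0, -5]].
Characteristic polynomial det(A - λI) = λ^2 + 7λ + 10 = 0.
Eigenvalues λ = -2, -5.
For λ=-2: (A-λI) row 1 is [0, 6], so an eigenvector is (1, 0).
For λ=-5: (A-λI) row 1 is [3, 6], so an eigenvector is (2, -1).
General solution: C_1e^(-2t)(1,0) + C_2e^(-5t)(2,-1).
Applying x(0)=-3, z(0)=-1 gives C_1=-5, C_2=1.

x(t) = -5e^(-2t) + 2e^(-5t), z(t) = -e^(-5t)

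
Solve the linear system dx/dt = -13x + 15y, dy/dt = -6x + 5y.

x(t) = -2K_1e^(-4t)sin(3t) - K_1e^(-4t)cos(3t) - K_2e^(-4t)sin(3t) + 2K_2e^(-4t)cos(3t), y(t) = -K_1e^(-4t)sin(3t) - K_1e^(-4t)cos(3t) - K_2e^(-4t)sin(3t) + K_2e^(-4t)cos(3t)

Coefficient matrix A = [[-13, 15], [-6, 5]].
Characteristic polynomial det(A - λI) = λ^2 + 8λ + 25 = 0.
Eigenvalues λ = -4 ± 3i (complex conjugate pair).
For λ=-4+3i: an eigenvector is (-1,-1) - i(-2,-1) = (-1 + 2i, -1 + i).
A real fundamental pair from Re and Im of e^((-4+3i)t)v: X_1 = e^(-4t)(cos(3t)·(-1,-1) + sin(3t)·(-2,-1)), X_2 = e^(-4t)(sin(3t)·(-1,-1) - cos(3t)·(-2,-1)).
General solution: K_1X_1 + K_2X_2.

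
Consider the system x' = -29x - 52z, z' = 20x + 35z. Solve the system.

Coefficient matrix A = [[-29, -52], [20, 35]].
Characteristic polynomial det(A - λI) = λ^2 - 6λ + 25 = 0.
Eigenvalues λ = 3 ± 4i (complex conjugate pair).
For λ=3+4i: an eigenvector is (3,-2) - i(2,-1) = (3 - 2i, -2 + i).
A real fundamental pair from Re and Im of e^((3+4i)t)v: X_1 = e^(3t)(cos(4t)·(3,-2) + sin(4t)·(2,-1)), X_2 = e^(3t)(sin(4t)·(3,-2) - cos(4t)·(2,-1)).
General solution: C_1X_1 + C_2X_2.

x(t) = 2C_1e^(3t)sin(4t) + 3C_1e^(3t)cos(4t) + 3C_2e^(3t)sin(4t) - 2C_2e^(3t)cos(4t), z(t) = -C_1e^(3t)sin(4t) - 2C_1e^(3t)cos(4t) - 2C_2e^(3t)sin(4t) + C_2e^(3t)cos(4t)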